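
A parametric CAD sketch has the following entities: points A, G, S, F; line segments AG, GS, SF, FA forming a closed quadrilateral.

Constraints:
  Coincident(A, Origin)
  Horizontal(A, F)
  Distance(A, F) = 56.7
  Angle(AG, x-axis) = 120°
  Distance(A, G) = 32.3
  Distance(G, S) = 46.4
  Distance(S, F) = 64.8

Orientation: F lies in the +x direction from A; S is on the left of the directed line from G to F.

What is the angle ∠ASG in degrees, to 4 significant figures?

33.16°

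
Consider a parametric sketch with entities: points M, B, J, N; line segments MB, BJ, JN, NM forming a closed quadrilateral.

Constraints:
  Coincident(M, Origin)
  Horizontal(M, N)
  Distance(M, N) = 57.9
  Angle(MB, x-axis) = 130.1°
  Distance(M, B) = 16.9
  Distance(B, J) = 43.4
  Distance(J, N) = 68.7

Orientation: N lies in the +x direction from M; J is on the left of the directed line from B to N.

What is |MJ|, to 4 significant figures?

51.54

Checks: |BJ| = 43.40 ✓; |JN| = 68.70 ✓.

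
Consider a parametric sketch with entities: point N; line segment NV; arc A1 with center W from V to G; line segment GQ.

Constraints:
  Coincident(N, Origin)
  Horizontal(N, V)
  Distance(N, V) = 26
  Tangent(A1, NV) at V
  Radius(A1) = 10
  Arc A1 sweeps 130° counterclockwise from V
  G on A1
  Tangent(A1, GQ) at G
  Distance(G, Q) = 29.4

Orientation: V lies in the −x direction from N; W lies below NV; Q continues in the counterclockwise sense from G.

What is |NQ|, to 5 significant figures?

41.653

N is at the origin; N and V share the same y with |NV| = 26.0 and V on the −x side, so V = (-26.000, 0.0000). A1 meets NV tangentially, so WV is at right angles to NV, so W = V + (0, -10) = (-26.000, -10.000). On A1, V sits at bearing 90° from W; a 130° counterclockwise sweep puts G at bearing 220°, so G = W + 10.0·(cos 220°, sin 220°) = (-33.660, -16.428). Since A1 is tangent to GQ there, WG ⟂ GQ, so GQ runs along (−sin 220°, cos 220°); with |GQ| = 29.4, Q = (-14.762, -38.950). Then |NQ| = |Q − N| = 41.653.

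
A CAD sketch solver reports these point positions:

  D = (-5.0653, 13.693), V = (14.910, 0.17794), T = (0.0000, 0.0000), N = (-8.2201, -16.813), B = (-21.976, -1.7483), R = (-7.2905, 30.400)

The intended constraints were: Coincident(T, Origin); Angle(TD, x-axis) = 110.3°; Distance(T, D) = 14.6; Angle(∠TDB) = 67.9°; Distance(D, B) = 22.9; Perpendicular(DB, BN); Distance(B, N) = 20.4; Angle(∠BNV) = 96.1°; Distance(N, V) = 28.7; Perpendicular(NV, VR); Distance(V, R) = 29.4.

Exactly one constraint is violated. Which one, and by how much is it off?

Distance(V, R) = 29.4 — off by 8.10.

T = (0.00, 0.00) ✓; TD at 110.3° ✓; |TD| = 14.60 ✓; ∠TDB = 67.90° ✓; |DB| = 22.90 ✓; ∠(DB, BN) = 90.00° ✓; |BN| = 20.40 ✓; ∠BNV = 96.10° ✓; |NV| = 28.70 ✓; ∠(NV, VR) = 90.00° ✓; |VR| = 37.50 ✗.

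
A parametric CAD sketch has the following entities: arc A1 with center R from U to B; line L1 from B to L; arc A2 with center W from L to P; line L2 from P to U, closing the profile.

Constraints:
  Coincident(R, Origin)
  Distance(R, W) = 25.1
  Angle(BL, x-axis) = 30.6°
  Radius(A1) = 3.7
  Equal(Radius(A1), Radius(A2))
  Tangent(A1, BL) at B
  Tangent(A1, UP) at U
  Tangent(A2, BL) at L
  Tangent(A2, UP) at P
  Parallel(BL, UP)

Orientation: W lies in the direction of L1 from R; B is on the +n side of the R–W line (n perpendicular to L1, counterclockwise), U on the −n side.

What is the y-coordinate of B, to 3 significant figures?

3.18

The slot axis is L1's direction at 30.6°, so u = (cos 30.6°, sin 30.6°) = (0.861, 0.509) and n = (−sin 30.6°, cos 30.6°) = (-0.509, 0.861). R is at the origin and W lies 25.1 along u from R, so W = 25.1·u = (21.6, 12.8). Tangency of A1 to both parallel lines with radius 3.7 puts B and U at R ± 3.7·n: B = (-1.88, 3.18), U = (1.88, -3.18). So B.y = 3.18.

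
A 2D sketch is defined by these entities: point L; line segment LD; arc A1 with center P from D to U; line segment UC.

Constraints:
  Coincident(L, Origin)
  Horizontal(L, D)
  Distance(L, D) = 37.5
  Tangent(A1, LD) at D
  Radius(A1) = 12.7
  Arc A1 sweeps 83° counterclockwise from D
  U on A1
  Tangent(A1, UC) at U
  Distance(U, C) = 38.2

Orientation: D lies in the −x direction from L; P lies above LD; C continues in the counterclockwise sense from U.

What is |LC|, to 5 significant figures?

53.078

On A1, D sits at bearing -90° from P; an 83° counterclockwise sweep puts U at bearing -7°, so U = P + 12.7·(cos -7°, sin -7°) = (-24.895, 11.152). Since A1 is tangent to UC there, PU ⟂ UC, so UC runs along (−sin -7°, cos -7°); with |UC| = 38.2, C = (-20.239, 49.068). Then |LC| = |C − L| = 53.078.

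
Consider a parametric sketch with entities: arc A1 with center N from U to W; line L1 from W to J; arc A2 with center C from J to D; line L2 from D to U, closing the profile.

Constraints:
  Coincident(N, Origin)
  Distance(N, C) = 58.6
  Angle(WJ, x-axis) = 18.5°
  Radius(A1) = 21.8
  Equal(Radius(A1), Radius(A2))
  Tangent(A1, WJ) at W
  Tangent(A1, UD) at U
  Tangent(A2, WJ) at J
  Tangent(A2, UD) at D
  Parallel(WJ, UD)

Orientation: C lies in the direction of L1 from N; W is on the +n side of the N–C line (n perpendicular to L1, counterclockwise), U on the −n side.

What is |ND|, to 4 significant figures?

62.52

The slot axis is L1's direction at 18.5°, so u = (cos 18.5°, sin 18.5°) = (0.9483, 0.3173) and n = (−sin 18.5°, cos 18.5°) = (-0.3173, 0.9483). N is at the origin and C lies 58.6 along u from N, so C = 58.6·u = (55.57, 18.59). Tangency of A1 to both parallel lines with radius 21.8 puts W and U at N ± 21.8·n: W = (-6.917, 20.67), U = (6.917, -20.67). Equal radii place J and D the same way about C: J = C + 21.8·n = (48.65, 39.27), D = C − 21.8·n = (62.49, -2.079). Then |ND| = |D − N| = 62.52.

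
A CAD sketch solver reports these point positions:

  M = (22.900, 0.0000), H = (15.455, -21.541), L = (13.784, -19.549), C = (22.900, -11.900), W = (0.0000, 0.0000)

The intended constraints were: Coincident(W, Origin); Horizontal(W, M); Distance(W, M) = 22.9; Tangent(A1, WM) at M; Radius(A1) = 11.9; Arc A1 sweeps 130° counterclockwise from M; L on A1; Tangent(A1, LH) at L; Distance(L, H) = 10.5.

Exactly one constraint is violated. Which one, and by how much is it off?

Distance(L, H) = 10.5 — off by 7.90.

W = (0.00, 0.00) ✓; W.y = 0.00, M.y = 0.00 ✓; |WM| = 22.90 ✓; ∠(CM, MW) = 90.00° ✓; |CM| = 11.90 ✓; bearing(C→L) − bearing(C→M) = 130.0° ✓; |CL| = 11.90 ✓; ∠(CL, LH) = 90.01° ✓; |LH| = 2.600 ✗.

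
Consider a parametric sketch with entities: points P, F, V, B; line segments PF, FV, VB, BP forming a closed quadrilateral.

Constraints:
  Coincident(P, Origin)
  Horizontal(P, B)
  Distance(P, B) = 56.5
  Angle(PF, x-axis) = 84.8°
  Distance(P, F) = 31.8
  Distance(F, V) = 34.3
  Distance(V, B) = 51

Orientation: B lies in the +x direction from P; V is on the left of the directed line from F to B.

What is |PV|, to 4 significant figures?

57.14

P is at the origin; PB is horizontal with |PB| = 56.5 and B in +x, so B = (56.5, 0). PF runs at 84.8° with |PF| = 31.8, so F = (2.882, 31.67). V is determined by |FV| = 34.3 and |VB| = 51.0 together: it lies at the intersection of circle(F, 34.3) and circle(B, 51.0). With |FB| = 62.27, the foot of the radical line on FB is 19.70 from F and the perpendicular offset is √(34.3² − 19.70²) = 28.08. Taking the left-of-FB solution: V = (34.12, 45.83).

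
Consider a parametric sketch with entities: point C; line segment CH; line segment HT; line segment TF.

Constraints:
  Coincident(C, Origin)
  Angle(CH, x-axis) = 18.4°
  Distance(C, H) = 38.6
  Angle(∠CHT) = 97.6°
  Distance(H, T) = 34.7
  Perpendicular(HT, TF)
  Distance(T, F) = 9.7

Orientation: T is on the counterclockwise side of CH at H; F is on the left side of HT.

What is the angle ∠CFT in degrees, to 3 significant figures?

126°

C is at the origin; CH runs at 18.4° with length 38.6, so H = 38.6·(cos 18.4°, sin 18.4°) = (36.6, 12.2). ∠CHT = 97.6°, so HT runs at 18.4° + (180° − 97.6°) = 101° from the x-axis; with |HT| = 34.7, T = H + 34.7·(cos 101°, sin 101°) = (30.1, 46.3). The perpendicularity gives TF at right angles to HT; with |TF| = 9.7 on the left of HT, F = T + 9.7·(-0.982, -0.187) = (20.6, 44.5). Then cos ∠CFT = FC·FT / (|FC||FT|), giving 126°.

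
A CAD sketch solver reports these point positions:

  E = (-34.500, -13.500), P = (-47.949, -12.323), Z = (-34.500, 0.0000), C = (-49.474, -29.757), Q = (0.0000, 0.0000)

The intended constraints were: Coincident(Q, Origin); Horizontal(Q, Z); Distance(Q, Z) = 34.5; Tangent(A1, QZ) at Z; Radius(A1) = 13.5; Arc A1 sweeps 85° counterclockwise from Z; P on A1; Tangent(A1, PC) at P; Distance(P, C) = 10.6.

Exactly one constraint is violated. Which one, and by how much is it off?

Distance(P, C) = 10.6 — off by 6.90.

Q = (0.00, 0.00) ✓; Q.y = 0.00, Z.y = 0.00 ✓; |QZ| = 34.50 ✓; ∠(EZ, ZQ) = 90.00° ✓; |EZ| = 13.50 ✓; bearing(E→P) − bearing(E→Z) = 85.00° ✓; |EP| = 13.50 ✓; ∠(EP, PC) = 90.00° ✓; |PC| = 17.50 ✗.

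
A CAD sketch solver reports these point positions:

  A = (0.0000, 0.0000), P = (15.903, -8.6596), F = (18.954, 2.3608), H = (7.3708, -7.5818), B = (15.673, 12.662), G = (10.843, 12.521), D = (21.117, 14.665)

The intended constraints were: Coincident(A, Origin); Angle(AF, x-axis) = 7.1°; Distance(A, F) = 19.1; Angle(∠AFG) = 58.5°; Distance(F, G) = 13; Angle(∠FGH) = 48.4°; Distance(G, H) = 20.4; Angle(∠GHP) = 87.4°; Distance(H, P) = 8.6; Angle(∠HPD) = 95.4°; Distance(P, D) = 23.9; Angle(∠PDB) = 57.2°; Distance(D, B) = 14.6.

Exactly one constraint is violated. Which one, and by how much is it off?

Distance(D, B) = 14.6 — off by 8.80.

A = (0.00, 0.00) ✓; AF at 7.100° ✓; |AF| = 19.10 ✓; ∠AFG = 58.50° ✓; |FG| = 13.00 ✓; ∠FGH = 48.40° ✓; |GH| = 20.40 ✓; ∠GHP = 87.40° ✓; |HP| = 8.600 ✓; ∠HPD = 95.40° ✓; |PD| = 23.90 ✓; ∠PDB = 57.20° ✓; |DB| = 5.801 ✗.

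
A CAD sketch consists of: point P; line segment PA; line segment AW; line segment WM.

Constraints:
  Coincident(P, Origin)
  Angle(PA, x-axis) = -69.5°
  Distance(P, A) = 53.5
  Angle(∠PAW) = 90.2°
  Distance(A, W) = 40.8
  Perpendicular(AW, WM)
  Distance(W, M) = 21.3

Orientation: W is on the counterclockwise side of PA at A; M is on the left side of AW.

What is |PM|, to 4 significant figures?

52.12

P is at the origin; PA runs at -69.5° with length 53.5, so A = 53.5·(cos -69.5°, sin -69.5°) = (18.74, -50.11). ∠PAW = 90.2°, so AW runs at -69.5° + (180° − 90.2°) = 20.30° from the x-axis; with |AW| = 40.8, W = A + 40.8·(cos 20.30°, sin 20.30°) = (57.00, -35.96). AW ⟂ WM; with |WM| = 21.3 on the left of AW, M = W + 21.3·(-0.3469, 0.9379) = (49.61, -15.98). Then |PM| = |M − P| = 52.12.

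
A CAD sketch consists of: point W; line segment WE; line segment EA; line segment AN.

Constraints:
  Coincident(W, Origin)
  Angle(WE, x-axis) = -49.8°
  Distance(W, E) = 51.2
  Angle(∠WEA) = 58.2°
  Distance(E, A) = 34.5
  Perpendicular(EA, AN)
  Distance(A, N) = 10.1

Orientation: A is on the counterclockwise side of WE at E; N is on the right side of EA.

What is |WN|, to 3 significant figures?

54.1

W is at the origin; WE runs at -49.8° with length 51.2, so E = 51.2·(cos -49.8°, sin -49.8°) = (33.0, -39.1). ∠WEA = 58.2°, so EA runs at -49.8° + (180° − 58.2°) = 72.0° from the x-axis; with |EA| = 34.5, A = E + 34.5·(cos 72.0°, sin 72.0°) = (43.7, -6.29). EA is perpendicular to AN; with |AN| = 10.1 on the right of EA, N = A + 10.1·(0.951, -0.309) = (53.3, -9.42). Then |WN| = |N − W| = 54.1.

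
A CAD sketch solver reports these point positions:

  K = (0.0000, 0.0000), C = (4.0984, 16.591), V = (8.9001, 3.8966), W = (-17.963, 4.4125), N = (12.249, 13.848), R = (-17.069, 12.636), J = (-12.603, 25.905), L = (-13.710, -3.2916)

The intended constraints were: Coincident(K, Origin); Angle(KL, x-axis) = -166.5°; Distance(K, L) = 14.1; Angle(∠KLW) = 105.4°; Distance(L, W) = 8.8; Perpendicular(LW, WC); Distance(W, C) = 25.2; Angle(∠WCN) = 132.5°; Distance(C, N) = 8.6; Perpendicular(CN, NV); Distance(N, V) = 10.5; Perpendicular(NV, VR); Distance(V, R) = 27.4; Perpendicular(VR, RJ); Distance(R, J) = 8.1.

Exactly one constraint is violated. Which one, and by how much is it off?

Distance(R, J) = 8.1 — off by 5.90.

K = (0.00, 0.00) ✓; KL at -166.5° ✓; |KL| = 14.10 ✓; ∠KLW = 105.4° ✓; |LW| = 8.800 ✓; ∠(LW, WC) = 90.00° ✓; |WC| = 25.20 ✓; ∠WCN = 132.5° ✓; |CN| = 8.600 ✓; ∠(CN, NV) = 90.00° ✓; |NV| = 10.50 ✓; ∠(NV, VR) = 90.00° ✓; |VR| = 27.40 ✓; ∠(VR, RJ) = 90.00° ✓; |RJ| = 14.00 ✗.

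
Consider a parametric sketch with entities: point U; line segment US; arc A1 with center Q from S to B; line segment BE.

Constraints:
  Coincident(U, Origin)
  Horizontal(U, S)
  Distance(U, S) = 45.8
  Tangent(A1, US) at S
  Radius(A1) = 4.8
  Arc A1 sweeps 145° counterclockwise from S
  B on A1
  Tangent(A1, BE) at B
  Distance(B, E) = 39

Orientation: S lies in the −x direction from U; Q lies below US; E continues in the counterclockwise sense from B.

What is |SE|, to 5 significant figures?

42.656

U is at the origin; US is horizontal with |US| = 45.8 and S on the −x side, so S = (-45.800, 0.0000). Since A1 is tangent to US there, QS ⟂ US, so Q = S + (0, -4.8) = (-45.800, -4.8000). On A1, S sits at bearing 90° from Q; a 145° counterclockwise sweep puts B at bearing 235°, so B = Q + 4.8·(cos 235°, sin 235°) = (-48.553, -8.7319). Since A1 is tangent to BE there, QB ⟂ BE, so BE runs along (−sin 235°, cos 235°); with |BE| = 39.0, E = (-16.606, -31.101). Then |SE| = |E − S| = 42.656.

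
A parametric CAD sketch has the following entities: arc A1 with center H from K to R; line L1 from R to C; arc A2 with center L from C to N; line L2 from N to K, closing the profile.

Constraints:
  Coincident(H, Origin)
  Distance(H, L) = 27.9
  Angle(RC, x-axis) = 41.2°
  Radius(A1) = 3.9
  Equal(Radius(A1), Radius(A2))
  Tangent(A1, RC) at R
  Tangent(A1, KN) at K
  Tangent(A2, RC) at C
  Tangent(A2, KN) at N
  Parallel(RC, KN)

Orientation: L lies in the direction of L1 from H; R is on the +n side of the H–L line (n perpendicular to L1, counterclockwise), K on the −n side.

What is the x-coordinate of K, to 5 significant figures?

2.5689

The slot axis is L1's direction at 41.2°, so u = (cos 41.2°, sin 41.2°) = (0.75241, 0.65869) and n = (−sin 41.2°, cos 41.2°) = (-0.65869, 0.75241). H is at the origin and L lies 27.9 along u from H, so L = 27.9·u = (20.992, 18.377). Tangency of A1 to both parallel lines with radius 3.9 puts R and K at H ± 3.9·n: R = (-2.5689, 2.9344), K = (2.5689, -2.9344). So K.x = 2.5689.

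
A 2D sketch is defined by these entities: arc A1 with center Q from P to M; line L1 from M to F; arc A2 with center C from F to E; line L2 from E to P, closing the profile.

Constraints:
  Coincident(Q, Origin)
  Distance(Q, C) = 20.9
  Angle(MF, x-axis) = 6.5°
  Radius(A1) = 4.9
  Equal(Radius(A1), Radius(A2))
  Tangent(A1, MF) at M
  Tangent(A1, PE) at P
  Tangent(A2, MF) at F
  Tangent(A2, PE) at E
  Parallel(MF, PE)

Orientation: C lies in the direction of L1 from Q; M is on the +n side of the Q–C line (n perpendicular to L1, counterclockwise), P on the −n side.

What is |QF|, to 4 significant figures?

21.47

The slot axis is L1's direction at 6.5°, so u = (cos 6.5°, sin 6.5°) = (0.9936, 0.1132) and n = (−sin 6.5°, cos 6.5°) = (-0.1132, 0.9936). Q is at the origin and C lies 20.9 along u from Q, so C = 20.9·u = (20.77, 2.366). Tangency of A1 to both parallel lines with radius 4.9 puts M and P at Q ± 4.9·n: M = (-0.5547, 4.869), P = (0.5547, -4.869). Equal radii place F and E the same way about C: F = C + 4.9·n = (20.21, 7.234), E = C − 4.9·n = (21.32, -2.503). Then |QF| = |F − Q| = 21.47.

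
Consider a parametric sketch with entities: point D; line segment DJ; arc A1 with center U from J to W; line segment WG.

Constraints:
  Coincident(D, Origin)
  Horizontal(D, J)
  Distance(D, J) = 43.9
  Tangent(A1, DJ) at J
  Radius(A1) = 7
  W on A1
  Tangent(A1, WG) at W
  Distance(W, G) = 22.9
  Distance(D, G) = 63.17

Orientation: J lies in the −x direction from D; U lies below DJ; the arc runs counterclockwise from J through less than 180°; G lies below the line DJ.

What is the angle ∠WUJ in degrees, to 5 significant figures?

73.466°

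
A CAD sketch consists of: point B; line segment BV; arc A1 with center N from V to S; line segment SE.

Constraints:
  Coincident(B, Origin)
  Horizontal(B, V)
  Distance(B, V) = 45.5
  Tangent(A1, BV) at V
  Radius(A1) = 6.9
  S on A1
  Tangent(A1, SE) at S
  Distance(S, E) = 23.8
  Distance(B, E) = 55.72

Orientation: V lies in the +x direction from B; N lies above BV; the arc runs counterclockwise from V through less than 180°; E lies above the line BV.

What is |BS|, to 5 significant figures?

52.878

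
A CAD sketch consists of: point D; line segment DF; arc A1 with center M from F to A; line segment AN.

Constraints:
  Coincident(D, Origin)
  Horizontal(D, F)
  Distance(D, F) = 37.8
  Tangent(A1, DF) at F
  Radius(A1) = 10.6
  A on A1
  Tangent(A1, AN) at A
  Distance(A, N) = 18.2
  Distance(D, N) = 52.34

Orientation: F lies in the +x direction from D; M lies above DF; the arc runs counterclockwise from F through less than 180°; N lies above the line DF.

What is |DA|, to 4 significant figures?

49.85

Checks: ∠(MF, FD) = 90.00° ✓; |MF| = 10.60 ✓; |MA| = 10.60 ✓; ∠(MA, AN) = 90.00° ✓; |AN| = 18.20 ✓; |DN| = 52.34 ✓.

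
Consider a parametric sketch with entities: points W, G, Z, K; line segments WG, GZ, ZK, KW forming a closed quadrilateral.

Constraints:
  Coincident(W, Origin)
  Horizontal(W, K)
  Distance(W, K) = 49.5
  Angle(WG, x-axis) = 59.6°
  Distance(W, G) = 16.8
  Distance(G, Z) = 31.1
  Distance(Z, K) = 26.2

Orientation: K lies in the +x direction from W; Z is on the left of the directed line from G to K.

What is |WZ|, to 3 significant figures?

44.9

W is at the origin; W and K share the same y with |WK| = 49.5 and K in +x, so K = (49.5, 0). WG runs at 59.6° with |WG| = 16.8, so G = (8.50, 14.5). Z is determined by |GZ| = 31.1 and |ZK| = 26.2 together: it lies at the intersection of circle(G, 31.1) and circle(K, 26.2). With |GK| = 43.5, the foot of the radical line on GK is 25.0 from G and the perpendicular offset is √(31.1² − 25.0²) = 18.5. Taking the left-of-GK solution: Z = (38.2, 23.6).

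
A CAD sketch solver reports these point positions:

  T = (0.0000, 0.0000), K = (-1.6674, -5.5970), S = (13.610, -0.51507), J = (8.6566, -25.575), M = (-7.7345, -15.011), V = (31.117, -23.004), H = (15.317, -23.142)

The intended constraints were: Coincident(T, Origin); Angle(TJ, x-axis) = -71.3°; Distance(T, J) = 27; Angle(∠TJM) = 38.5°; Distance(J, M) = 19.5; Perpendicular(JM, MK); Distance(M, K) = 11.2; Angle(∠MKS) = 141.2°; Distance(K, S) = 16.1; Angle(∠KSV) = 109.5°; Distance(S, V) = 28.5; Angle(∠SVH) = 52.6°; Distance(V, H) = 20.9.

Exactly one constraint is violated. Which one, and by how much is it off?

Distance(V, H) = 20.9 — off by 5.10.

T = (0.00, 0.00) ✓; TJ at -71.30° ✓; |TJ| = 27.00 ✓; ∠TJM = 38.50° ✓; |JM| = 19.50 ✓; ∠(JM, MK) = 90.00° ✓; |MK| = 11.20 ✓; ∠MKS = 141.2° ✓; |KS| = 16.10 ✓; ∠KSV = 109.5° ✓; |SV| = 28.50 ✓; ∠SVH = 52.60° ✓; |VH| = 15.80 ✗.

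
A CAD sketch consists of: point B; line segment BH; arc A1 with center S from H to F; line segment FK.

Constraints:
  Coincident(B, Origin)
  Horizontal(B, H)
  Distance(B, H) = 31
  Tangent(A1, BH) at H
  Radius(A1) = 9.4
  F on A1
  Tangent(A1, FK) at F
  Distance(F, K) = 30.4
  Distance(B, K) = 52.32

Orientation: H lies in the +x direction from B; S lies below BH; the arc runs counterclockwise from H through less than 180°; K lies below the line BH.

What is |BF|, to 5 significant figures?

25.436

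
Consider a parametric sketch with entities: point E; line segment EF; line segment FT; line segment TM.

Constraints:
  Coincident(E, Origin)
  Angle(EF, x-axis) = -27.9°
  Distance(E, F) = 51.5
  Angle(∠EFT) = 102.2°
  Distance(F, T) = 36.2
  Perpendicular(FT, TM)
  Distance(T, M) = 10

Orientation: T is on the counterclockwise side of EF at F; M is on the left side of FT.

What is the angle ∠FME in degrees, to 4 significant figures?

56.03°

∠EFT = 102.2°, so FT runs at -27.9° + (180° − 102.2°) = 49.90° from the x-axis; with |FT| = 36.2, T = F + 36.2·(cos 49.90°, sin 49.90°) = (68.83, 3.592). The perpendicularity gives TM at right angles to FT; with |TM| = 10.0 on the left of FT, M = T + 10.0·(-0.7649, 0.6441) = (61.18, 10.03). Then cos ∠FME = MF·ME / (|MF||ME|), giving 56.03°.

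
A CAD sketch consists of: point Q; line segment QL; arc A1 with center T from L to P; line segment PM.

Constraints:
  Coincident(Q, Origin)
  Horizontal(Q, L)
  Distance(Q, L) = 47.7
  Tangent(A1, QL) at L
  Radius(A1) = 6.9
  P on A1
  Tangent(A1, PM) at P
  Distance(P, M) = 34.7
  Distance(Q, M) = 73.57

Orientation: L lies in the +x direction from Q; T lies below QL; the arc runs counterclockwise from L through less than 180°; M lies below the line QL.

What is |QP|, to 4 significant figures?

43.48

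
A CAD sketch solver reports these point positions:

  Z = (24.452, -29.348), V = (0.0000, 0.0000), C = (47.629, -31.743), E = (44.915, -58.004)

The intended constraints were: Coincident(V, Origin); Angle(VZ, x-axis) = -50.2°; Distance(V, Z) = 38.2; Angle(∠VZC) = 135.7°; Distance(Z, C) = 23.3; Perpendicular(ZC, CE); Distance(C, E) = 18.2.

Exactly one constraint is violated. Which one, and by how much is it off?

Distance(C, E) = 18.2 — off by 8.20.

V = (0.00, 0.00) ✓; VZ at -50.20° ✓; |VZ| = 38.20 ✓; ∠VZC = 135.7° ✓; |ZC| = 23.30 ✓; ∠(ZC, CE) = 90.00° ✓; |CE| = 26.40 ✗.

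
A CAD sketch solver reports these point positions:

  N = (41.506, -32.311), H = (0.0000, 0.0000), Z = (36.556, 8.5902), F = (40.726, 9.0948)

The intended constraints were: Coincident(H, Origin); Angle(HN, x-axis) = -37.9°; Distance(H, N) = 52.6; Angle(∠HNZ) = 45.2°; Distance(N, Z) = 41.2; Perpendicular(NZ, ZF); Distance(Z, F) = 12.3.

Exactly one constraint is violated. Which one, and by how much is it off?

Distance(Z, F) = 12.3 — off by 8.10.

H = (0.00, 0.00) ✓; HN at -37.90° ✓; |HN| = 52.60 ✓; ∠HNZ = 45.20° ✓; |NZ| = 41.20 ✓; ∠(NZ, ZF) = 90.00° ✓; |ZF| = 4.200 ✗.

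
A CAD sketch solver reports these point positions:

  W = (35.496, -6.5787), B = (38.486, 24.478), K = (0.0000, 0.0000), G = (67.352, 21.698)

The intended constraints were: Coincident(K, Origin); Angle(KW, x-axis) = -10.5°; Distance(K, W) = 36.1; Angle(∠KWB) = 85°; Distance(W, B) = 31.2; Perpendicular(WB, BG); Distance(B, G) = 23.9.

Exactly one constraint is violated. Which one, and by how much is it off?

Distance(B, G) = 23.9 — off by 5.10.

K = (0.00, 0.00) ✓; KW at -10.50° ✓; |KW| = 36.10 ✓; ∠KWB = 85.00° ✓; |WB| = 31.20 ✓; ∠(WB, BG) = 90.00° ✓; |BG| = 29.00 ✗.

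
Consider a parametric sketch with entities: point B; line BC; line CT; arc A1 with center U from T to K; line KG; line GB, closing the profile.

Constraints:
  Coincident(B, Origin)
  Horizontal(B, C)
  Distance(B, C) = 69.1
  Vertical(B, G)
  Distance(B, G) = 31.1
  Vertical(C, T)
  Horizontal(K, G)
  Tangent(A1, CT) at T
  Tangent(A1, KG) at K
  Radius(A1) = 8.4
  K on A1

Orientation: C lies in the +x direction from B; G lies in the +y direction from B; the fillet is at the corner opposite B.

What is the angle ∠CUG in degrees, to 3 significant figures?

118°

B is at the origin; B and C share the same y with |BC| = 69.1 and C on the +x side, so C = (69.1, 0.00). B and G share the same x with |BG| = 31.1 and G on the +y side, so G = (0.00, 31.1). The virtual corner opposite B is at (69.1, 31.1). Tangency of A1 to CT means the radius UT is perpendicular to CT and A1 meets KG tangentially, so UK is at right angles to KG, with radius 8.4, so the center U sits 8.4 in from both sides at U = (60.7, 22.7). Then cos ∠CUG = UC·UG / (|UC||UG|), giving 118°.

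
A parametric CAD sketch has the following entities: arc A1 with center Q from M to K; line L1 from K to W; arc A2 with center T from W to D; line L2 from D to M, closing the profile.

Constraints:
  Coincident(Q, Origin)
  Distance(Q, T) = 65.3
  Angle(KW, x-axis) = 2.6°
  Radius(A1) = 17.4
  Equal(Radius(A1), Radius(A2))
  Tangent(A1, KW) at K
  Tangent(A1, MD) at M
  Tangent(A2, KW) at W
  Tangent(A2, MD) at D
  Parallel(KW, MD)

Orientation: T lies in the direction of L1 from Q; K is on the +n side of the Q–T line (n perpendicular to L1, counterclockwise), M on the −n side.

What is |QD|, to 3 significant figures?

67.6

Tangency of A1 to both parallel lines with radius 17.4 puts K and M at Q ± 17.4·n: K = (-0.789, 17.4), M = (0.789, -17.4). Equal radii place W and D the same way about T: W = T + 17.4·n = (64.4, 20.3), D = T − 17.4·n = (66.0, -14.4). Then |QD| = |D − Q| = 67.6.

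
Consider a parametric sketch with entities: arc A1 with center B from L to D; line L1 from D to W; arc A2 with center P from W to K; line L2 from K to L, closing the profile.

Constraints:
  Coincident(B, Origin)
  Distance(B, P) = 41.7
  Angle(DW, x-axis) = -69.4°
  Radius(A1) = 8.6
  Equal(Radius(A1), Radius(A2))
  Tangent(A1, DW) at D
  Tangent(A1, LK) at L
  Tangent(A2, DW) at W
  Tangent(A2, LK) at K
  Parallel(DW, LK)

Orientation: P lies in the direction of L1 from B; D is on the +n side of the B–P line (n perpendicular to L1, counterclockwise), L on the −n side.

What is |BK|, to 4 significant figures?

42.58

Tangency of A1 to both parallel lines with radius 8.6 puts D and L at B ± 8.6·n: D = (8.050, 3.026), L = (-8.050, -3.026). Equal radii place W and K the same way about P: W = P + 8.6·n = (22.72, -36.01), K = P − 8.6·n = (6.622, -42.06). Then |BK| = |K − B| = 42.58.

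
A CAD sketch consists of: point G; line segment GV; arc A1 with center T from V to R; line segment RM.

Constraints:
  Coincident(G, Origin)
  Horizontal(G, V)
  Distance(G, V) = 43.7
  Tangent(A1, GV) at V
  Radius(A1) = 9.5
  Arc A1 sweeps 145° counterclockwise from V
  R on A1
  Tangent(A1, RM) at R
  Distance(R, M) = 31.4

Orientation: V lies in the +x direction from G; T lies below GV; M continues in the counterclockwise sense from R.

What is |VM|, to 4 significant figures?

40.70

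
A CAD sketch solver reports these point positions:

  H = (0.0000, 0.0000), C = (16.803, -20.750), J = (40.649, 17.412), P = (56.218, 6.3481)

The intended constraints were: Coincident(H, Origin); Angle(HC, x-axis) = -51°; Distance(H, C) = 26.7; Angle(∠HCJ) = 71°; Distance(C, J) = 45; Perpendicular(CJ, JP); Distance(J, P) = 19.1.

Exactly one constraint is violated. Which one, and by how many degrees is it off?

Perpendicular(CJ, JP) — off by 3.40°.

H = (0.00, 0.00) ✓; HC at -51.00° ✓; |HC| = 26.70 ✓; ∠HCJ = 71.00° ✓; |CJ| = 45.00 ✓; ∠(CJ, JP) = 93.40° ✗; |JP| = 19.10 ✓.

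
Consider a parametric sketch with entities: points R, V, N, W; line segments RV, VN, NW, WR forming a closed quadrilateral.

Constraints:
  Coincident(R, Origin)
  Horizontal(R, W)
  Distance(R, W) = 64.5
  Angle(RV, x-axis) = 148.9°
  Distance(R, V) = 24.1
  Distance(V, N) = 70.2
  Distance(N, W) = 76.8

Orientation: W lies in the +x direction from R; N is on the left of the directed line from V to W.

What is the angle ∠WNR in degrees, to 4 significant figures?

51.75°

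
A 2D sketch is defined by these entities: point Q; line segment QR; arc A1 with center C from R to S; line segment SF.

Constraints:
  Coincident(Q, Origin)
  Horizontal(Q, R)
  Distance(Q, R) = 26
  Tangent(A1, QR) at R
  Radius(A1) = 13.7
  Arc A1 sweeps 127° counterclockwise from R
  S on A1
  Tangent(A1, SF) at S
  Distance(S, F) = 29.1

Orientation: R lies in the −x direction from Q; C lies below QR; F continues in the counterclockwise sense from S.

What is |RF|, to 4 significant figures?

45.66

Q is at the origin; Q and R share the same y with |QR| = 26.0 and R on the −x side, so R = (-26.00, 0.000). Since A1 is tangent to QR there, CR ⟂ QR, so C = R + (0, -13.7) = (-26.00, -13.70). On A1, R sits at bearing 90° from C; a 127° counterclockwise sweep puts S at bearing 217°, so S = C + 13.7·(cos 217°, sin 217°) = (-36.94, -21.94). The tangent condition forces CS to be normal to SF, so SF runs along (−sin 217°, cos 217°); with |SF| = 29.1, F = (-19.43, -45.19). Then |RF| = |F − R| = 45.66.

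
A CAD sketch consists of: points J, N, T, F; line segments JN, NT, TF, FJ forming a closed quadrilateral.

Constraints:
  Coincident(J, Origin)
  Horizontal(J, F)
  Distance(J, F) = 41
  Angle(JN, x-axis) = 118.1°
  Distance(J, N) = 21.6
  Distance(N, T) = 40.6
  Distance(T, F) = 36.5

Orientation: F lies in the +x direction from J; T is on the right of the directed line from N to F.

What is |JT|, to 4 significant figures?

19.00

J is at the origin; JF is horizontal with |JF| = 41.0 and F in +x, so F = (41.0, 0). JN runs at 118.1° with |JN| = 21.6, so N = (-10.17, 19.05). T is determined by |NT| = 40.6 and |TF| = 36.5 together: it lies at the intersection of circle(N, 40.6) and circle(F, 36.5). With |NF| = 54.61, the foot of the radical line on NF is 30.20 from N and the perpendicular offset is √(40.6² − 30.20²) = 27.14. Taking the right-of-NF solution: T = (8.656, -16.92).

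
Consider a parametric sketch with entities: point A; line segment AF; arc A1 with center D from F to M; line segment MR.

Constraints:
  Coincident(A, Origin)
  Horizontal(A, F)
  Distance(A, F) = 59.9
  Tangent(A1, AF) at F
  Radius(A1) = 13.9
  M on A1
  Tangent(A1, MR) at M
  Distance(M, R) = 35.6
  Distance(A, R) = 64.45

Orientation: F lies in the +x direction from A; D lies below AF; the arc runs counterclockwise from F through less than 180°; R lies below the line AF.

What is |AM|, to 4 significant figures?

47.76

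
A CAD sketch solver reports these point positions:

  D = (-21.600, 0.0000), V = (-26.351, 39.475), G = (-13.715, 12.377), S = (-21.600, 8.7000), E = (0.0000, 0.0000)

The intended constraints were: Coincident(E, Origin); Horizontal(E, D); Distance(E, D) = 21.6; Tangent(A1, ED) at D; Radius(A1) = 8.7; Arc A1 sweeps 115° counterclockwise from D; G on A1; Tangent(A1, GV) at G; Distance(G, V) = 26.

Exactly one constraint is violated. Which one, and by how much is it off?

Distance(G, V) = 26 — off by 3.90.

E = (0.00, 0.00) ✓; E.y = 0.00, D.y = 0.00 ✓; |ED| = 21.60 ✓; ∠(SD, DE) = 90.00° ✓; |SD| = 8.700 ✓; bearing(S→G) − bearing(S→D) = 115.0° ✓; |SG| = 8.700 ✓; ∠(SG, GV) = 90.00° ✓; |GV| = 29.90 ✗.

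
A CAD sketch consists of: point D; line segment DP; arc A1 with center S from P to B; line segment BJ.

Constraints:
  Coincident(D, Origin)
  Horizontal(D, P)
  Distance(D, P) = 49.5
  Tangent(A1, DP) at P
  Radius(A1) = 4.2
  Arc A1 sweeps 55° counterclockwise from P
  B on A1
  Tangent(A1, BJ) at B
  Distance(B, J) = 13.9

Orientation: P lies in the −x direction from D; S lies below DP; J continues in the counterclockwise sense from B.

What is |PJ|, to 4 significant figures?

17.43

D is at the origin; D and P share the same y with |DP| = 49.5 and P on the −x side, so P = (-49.50, 0.000). Tangency of A1 to DP means the radius SP is perpendicular to DP, so S = P + (0, -4.2) = (-49.50, -4.200). On A1, P sits at bearing 90° from S; a 55° counterclockwise sweep puts B at bearing 145°, so B = S + 4.2·(cos 145°, sin 145°) = (-52.94, -1.791). The tangent condition forces SB to be normal to BJ, so BJ runs along (−sin 145°, cos 145°); with |BJ| = 13.9, J = (-60.91, -13.18). Then |PJ| = |J − P| = 17.43.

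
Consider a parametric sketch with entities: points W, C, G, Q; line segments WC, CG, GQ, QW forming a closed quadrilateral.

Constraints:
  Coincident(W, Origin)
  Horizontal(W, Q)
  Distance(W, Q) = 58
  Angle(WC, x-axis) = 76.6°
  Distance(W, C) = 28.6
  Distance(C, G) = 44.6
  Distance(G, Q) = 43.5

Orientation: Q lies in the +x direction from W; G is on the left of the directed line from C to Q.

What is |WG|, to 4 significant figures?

64.67

W is at the origin; W and Q share the same y with |WQ| = 58.0 and Q in +x, so Q = (58.0, 0). WC runs at 76.6° with |WC| = 28.6, so C = (6.628, 27.82). G is determined by |CG| = 44.6 and |GQ| = 43.5 together: it lies at the intersection of circle(C, 44.6) and circle(Q, 43.5). With |CQ| = 58.42, the foot of the radical line on CQ is 30.04 from C and the perpendicular offset is √(44.6² − 30.04²) = 32.97. Taking the left-of-CQ solution: G = (48.74, 42.50).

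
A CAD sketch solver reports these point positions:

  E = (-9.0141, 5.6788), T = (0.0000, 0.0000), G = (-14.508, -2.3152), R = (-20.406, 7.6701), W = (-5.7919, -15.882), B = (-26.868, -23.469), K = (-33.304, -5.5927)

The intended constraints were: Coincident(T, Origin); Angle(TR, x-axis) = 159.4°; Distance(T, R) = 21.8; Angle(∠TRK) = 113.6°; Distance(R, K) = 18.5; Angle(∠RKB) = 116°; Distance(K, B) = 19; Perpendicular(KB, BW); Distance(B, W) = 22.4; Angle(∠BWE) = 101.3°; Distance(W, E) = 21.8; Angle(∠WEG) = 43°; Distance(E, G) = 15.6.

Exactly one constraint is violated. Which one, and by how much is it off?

Distance(E, G) = 15.6 — off by 5.90.

T = (0.00, 0.00) ✓; TR at 159.4° ✓; |TR| = 21.80 ✓; ∠TRK = 113.6° ✓; |RK| = 18.50 ✓; ∠RKB = 116.0° ✓; |KB| = 19.00 ✓; ∠(KB, BW) = 90.00° ✓; |BW| = 22.40 ✓; ∠BWE = 101.3° ✓; |WE| = 21.80 ✓; ∠WEG = 43.00° ✓; |EG| = 9.700 ✗.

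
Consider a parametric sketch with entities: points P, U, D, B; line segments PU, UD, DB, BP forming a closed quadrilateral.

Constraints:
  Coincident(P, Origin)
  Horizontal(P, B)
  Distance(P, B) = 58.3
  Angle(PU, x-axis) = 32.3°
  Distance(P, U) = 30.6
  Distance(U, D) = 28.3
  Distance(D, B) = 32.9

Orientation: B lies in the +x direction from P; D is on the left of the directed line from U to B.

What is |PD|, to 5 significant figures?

58.899

Checks: |PB| = 58.30 ✓; |PU| = 30.60 ✓; |UD| = 28.30 ✓; |DB| = 32.90 ✓.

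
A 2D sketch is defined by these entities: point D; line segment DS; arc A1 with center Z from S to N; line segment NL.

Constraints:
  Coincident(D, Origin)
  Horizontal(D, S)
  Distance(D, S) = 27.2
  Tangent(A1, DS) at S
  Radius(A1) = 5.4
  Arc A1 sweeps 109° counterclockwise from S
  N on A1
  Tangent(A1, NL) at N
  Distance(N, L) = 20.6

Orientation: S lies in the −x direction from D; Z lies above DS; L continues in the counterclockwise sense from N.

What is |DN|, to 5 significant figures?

23.225

D is at the origin; D and S share the same y with |DS| = 27.2 and S on the −x side, so S = (-27.200, 0.0000). A1 meets DS tangentially, so ZS is at right angles to DS, so Z = S + (0, 5.4) = (-27.200, 5.4000). On A1, S sits at bearing -90° from Z; a 109° counterclockwise sweep puts N at bearing 19°, so N = Z + 5.4·(cos 19°, sin 19°) = (-22.094, 7.1581). Then |DN| = |N − D| = 23.225.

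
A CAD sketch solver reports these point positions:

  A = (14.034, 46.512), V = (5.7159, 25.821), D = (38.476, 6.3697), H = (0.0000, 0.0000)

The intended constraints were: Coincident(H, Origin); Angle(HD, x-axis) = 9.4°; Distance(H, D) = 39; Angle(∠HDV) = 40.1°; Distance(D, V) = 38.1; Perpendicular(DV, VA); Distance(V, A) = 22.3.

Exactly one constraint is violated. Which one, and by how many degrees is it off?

Perpendicular(DV, VA) — off by 8.80°.

H = (0.00, 0.00) ✓; HD at 9.400° ✓; |HD| = 39.00 ✓; ∠HDV = 40.10° ✓; |DV| = 38.10 ✓; ∠(DV, VA) = 81.20° ✗; |VA| = 22.30 ✓.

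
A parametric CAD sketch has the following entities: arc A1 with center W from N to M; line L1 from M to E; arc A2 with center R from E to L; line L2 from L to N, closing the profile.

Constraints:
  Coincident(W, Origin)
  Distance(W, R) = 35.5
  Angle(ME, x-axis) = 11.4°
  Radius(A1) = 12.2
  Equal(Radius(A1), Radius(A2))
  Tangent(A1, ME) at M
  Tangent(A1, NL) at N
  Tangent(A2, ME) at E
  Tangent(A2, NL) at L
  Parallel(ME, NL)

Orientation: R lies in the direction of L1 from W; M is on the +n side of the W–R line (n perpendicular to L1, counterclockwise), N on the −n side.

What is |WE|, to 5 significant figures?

37.538

The slot axis is L1's direction at 11.4°, so u = (cos 11.4°, sin 11.4°) = (0.98027, 0.19766) and n = (−sin 11.4°, cos 11.4°) = (-0.19766, 0.98027). W is at the origin and R lies 35.5 along u from W, so R = 35.5·u = (34.800, 7.0168). Tangency of A1 to both parallel lines with radius 12.2 puts M and N at W ± 12.2·n: M = (-2.4114, 11.959), N = (2.4114, -11.959). Equal radii place E and L the same way about R: E = R + 12.2·n = (32.388, 18.976), L = R − 12.2·n = (37.211, -4.9425). Then |WE| = |E − W| = 37.538.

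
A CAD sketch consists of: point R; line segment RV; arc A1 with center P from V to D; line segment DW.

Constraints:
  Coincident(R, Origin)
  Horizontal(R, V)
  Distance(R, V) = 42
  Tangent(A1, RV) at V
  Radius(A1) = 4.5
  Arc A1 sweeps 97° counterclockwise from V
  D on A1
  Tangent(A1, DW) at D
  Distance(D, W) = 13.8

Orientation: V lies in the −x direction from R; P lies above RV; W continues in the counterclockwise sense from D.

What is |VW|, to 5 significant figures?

18.951

On A1, V sits at bearing -90° from P; a 97° counterclockwise sweep puts D at bearing 7°, so D = P + 4.5·(cos 7°, sin 7°) = (-37.534, 5.0484). A1 meets DW tangentially, so PD is at right angles to DW, so DW runs along (−sin 7°, cos 7°); with |DW| = 13.8, W = (-39.215, 18.746). Then |VW| = |W − V| = 18.951.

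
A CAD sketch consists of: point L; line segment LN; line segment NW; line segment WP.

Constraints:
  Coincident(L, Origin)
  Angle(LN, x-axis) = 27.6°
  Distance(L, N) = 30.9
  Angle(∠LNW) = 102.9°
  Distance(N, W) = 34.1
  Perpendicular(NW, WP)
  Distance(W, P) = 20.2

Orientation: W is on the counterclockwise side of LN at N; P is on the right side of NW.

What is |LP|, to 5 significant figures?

64.908

L is at the origin; LN runs at 27.6° with length 30.9, so N = 30.9·(cos 27.6°, sin 27.6°) = (27.384, 14.316). ∠LNW = 102.9°, so NW runs at 27.6° + (180° − 102.9°) = 104.70° from the x-axis; with |NW| = 34.1, W = N + 34.1·(cos 104.70°, sin 104.70°) = (18.731, 47.300). The perpendicularity gives WP at right angles to NW; with |WP| = 20.2 on the right of NW, P = W + 20.2·(0.96727, 0.25376) = (38.269, 52.426). Then |LP| = |P − L| = 64.908.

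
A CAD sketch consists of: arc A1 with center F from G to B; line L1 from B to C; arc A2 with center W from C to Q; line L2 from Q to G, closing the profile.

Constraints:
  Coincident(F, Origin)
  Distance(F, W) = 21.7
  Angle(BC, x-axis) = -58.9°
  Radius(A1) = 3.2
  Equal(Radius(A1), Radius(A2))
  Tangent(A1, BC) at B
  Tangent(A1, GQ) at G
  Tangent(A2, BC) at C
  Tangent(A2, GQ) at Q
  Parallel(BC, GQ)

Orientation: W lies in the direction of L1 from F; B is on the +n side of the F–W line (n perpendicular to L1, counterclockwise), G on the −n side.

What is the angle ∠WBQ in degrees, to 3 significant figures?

8.04°

Tangency of A1 to both parallel lines with radius 3.2 puts B and G at F ± 3.2·n: B = (2.74, 1.65), G = (-2.74, -1.65). Equal radii place C and Q the same way about W: C = W + 3.2·n = (13.9, -16.9), Q = W − 3.2·n = (8.47, -20.2). Then cos ∠WBQ = BW·BQ / (|BW||BQ|), giving 8.04°.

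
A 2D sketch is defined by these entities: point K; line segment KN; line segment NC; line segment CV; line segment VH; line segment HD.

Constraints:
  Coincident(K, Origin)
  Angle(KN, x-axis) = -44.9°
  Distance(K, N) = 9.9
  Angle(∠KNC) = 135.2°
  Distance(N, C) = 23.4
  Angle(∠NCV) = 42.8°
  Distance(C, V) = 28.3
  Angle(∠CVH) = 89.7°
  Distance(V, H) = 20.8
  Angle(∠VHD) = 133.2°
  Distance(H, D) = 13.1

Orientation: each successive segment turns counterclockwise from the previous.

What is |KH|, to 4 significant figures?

5.366

∠NCV = 42.8° gives CV at 137.1° from the x-axis; with |CV| = 28.3, V = (9.682, 12.24). ∠CVH = 89.7° gives VH at -132.6° from the x-axis; with |VH| = 20.8, H = (-4.397, -3.075). Then |KH| = |H − K| = 5.366.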